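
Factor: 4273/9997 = 13^ ( - 1)*769^( - 1 )*4273^1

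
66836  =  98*682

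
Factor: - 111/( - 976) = 2^( -4) * 3^1*37^1*61^ ( - 1)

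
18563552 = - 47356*(  -  392)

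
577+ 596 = 1173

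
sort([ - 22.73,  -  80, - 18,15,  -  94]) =[  -  94,  -  80,-22.73, -18,15]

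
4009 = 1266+2743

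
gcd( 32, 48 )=16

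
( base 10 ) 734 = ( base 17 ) 293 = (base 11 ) 608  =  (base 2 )1011011110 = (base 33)m8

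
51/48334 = 51/48334= 0.00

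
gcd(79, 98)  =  1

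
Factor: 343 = 7^3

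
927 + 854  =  1781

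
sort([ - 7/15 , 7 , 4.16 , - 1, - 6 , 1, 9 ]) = [-6, - 1,-7/15,1,4.16,7,9]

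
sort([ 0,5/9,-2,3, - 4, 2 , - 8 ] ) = [ - 8, - 4, - 2, 0,5/9, 2, 3 ]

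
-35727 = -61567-  -  25840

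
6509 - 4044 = 2465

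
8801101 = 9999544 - 1198443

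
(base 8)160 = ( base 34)3A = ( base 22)52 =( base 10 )112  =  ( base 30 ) 3m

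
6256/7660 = 1564/1915 = 0.82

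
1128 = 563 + 565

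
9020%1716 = 440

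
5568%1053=303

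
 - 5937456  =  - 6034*984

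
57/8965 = 57/8965 = 0.01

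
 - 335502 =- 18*18639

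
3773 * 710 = 2678830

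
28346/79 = 28346/79= 358.81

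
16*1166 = 18656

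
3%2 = 1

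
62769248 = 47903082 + 14866166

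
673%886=673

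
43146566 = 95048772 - 51902206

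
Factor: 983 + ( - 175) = 2^3*101^1=808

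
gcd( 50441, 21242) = 1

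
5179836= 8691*596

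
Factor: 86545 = 5^1 * 19^1*911^1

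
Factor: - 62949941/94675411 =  - 683^( - 1)*138617^( - 1 ) *62949941^1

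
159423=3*53141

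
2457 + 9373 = 11830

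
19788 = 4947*4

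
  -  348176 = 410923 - 759099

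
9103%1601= 1098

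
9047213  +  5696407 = 14743620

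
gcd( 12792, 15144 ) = 24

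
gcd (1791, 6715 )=1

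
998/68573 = 998/68573 =0.01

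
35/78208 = 35/78208= 0.00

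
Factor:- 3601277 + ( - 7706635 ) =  - 11307912 = - 2^3*3^1*7^1 * 11^1*29^1*211^1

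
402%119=45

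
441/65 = 6 + 51/65=6.78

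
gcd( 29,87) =29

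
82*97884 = 8026488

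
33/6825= 11/2275  =  0.00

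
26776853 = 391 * 68483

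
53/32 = 1 + 21/32 = 1.66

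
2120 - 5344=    - 3224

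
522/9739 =522/9739 =0.05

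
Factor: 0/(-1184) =0 = 0^1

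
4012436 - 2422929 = 1589507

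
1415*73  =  103295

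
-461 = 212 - 673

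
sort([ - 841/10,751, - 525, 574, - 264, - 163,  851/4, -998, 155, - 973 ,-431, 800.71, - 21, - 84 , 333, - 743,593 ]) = [-998, - 973, - 743 , - 525,  -  431 , - 264, - 163, - 841/10, - 84, - 21,  155, 851/4, 333, 574, 593,751, 800.71 ]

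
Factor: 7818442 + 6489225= 14307667= 11^1*109^1 * 11933^1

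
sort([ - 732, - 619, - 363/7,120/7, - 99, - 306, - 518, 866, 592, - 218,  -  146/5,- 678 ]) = [-732,- 678 , - 619, - 518,  -  306, - 218,-99, - 363/7,  -  146/5, 120/7,  592,866 ] 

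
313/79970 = 313/79970 = 0.00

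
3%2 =1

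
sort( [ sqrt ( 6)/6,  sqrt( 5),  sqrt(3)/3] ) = [ sqrt( 6)/6, sqrt(3) /3, sqrt(5)]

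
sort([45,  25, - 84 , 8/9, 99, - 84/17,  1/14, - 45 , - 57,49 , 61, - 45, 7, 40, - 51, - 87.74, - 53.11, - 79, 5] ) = [-87.74, - 84, - 79, - 57, - 53.11, - 51, - 45, - 45, - 84/17, 1/14, 8/9,5, 7,25,40, 45, 49, 61, 99 ] 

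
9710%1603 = 92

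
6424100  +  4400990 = 10825090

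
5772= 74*78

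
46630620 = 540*86353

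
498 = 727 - 229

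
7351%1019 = 218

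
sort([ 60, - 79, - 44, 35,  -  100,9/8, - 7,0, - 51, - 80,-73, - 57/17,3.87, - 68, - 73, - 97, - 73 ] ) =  [ - 100,  -  97, - 80, - 79,-73, -73, - 73 , - 68, - 51, -44, - 7,- 57/17, 0,9/8,  3.87,  35, 60] 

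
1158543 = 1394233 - 235690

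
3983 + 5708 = 9691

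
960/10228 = 240/2557 = 0.09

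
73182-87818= - 14636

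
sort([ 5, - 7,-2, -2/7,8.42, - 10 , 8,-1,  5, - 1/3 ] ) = [ - 10,-7,-2, - 1,-1/3, - 2/7,5,  5,8, 8.42 ]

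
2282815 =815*2801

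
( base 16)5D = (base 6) 233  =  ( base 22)45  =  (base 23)41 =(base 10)93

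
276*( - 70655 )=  - 19500780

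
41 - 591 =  - 550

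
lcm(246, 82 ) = 246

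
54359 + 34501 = 88860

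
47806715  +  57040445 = 104847160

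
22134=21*1054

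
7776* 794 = 6174144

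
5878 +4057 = 9935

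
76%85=76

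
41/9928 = 41/9928 = 0.00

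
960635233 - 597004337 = 363630896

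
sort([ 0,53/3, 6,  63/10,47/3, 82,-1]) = [  -  1,  0,6, 63/10, 47/3, 53/3,82 ] 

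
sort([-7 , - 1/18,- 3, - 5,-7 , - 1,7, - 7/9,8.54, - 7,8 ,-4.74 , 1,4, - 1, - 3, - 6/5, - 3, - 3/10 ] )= [-7, - 7 , - 7, - 5,- 4.74, - 3, - 3, - 3, - 6/5,-1, - 1, - 7/9, - 3/10, - 1/18,1,4, 7,8,8.54] 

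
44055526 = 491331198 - 447275672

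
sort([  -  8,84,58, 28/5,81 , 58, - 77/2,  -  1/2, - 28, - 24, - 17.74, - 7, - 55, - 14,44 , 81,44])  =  [ - 55,  -  77/2, - 28, - 24, - 17.74,-14 , - 8, - 7 ,-1/2,28/5,  44,44, 58,58 , 81, 81,84 ] 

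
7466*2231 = 16656646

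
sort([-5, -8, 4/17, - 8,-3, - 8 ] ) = [ - 8, - 8,- 8,-5, - 3, 4/17] 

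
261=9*29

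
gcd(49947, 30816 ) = 3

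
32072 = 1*32072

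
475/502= 475/502 = 0.95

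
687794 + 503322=1191116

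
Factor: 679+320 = 3^3*37^1 = 999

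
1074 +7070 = 8144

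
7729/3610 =7729/3610 = 2.14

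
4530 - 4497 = 33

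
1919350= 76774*25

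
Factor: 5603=13^1*431^1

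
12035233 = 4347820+7687413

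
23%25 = 23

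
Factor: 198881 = 23^1*8647^1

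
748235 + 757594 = 1505829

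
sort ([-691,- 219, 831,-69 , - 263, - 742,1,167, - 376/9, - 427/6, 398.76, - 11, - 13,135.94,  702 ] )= [ - 742, - 691, - 263, - 219,-427/6, - 69, - 376/9, - 13,  -  11, 1,135.94,  167, 398.76,702,831]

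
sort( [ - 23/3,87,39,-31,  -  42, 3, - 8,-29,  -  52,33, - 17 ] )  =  [ - 52, -42, - 31, - 29,  -  17,-8, - 23/3,3, 33, 39, 87]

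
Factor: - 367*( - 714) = 262038 =2^1 * 3^1 * 7^1*17^1*367^1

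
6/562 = 3/281 = 0.01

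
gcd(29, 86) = 1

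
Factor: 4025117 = 1187^1*3391^1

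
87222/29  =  3007+19/29 = 3007.66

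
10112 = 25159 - 15047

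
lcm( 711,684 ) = 54036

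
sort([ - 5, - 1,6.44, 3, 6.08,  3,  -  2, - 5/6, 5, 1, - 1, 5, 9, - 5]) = [ - 5  , - 5,-2, - 1 , - 1,  -  5/6,1, 3, 3, 5, 5,6.08 , 6.44, 9] 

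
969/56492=969/56492  =  0.02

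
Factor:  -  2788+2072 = -2^2*179^1 =-716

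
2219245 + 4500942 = 6720187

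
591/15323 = 591/15323=0.04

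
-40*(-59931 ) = 2397240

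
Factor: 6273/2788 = 9/4= 2^( - 2) * 3^2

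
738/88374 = 123/14729 = 0.01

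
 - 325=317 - 642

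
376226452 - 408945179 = - 32718727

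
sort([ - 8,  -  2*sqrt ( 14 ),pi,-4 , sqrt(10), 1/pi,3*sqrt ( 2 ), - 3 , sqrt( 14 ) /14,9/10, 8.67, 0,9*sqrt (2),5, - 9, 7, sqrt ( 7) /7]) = [ - 9, - 8,  -  2*sqrt( 14 ), - 4, - 3,0,sqrt( 14 )/14,1/pi,sqrt( 7 )/7,9/10, pi,sqrt( 10 ),3*sqrt(2 ), 5,7,8.67,9*sqrt(2)] 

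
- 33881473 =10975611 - 44857084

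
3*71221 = 213663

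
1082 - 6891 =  - 5809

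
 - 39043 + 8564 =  - 30479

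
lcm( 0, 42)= 0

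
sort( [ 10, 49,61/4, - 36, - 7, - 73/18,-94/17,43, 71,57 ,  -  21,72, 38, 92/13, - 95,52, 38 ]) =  [ - 95, - 36, -21, - 7, - 94/17, - 73/18, 92/13,  10, 61/4,  38,38, 43,49,52, 57,71,72]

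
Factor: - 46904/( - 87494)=52/97 =2^2*13^1*97^(-1 ) 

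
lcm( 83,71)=5893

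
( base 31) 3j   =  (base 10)112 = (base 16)70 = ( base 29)3p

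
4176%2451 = 1725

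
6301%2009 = 274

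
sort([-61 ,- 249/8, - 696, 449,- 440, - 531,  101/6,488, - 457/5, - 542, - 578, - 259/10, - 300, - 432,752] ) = [ - 696, - 578, - 542,- 531, - 440, - 432, - 300, - 457/5, - 61,-249/8, -259/10,101/6,449,  488 , 752] 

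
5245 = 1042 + 4203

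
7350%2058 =1176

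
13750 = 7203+6547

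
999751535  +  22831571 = 1022583106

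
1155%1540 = 1155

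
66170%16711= 16037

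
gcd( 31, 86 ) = 1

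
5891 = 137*43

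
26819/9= 2979+8/9 = 2979.89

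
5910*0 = 0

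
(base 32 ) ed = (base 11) 38a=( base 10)461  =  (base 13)296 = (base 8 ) 715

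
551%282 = 269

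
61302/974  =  30651/487  =  62.94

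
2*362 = 724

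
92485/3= 92485/3 = 30828.33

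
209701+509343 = 719044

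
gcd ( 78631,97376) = 1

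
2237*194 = 433978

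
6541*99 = 647559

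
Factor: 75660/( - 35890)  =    -  2^1*3^1*13^1*37^ (  -  1 ) = -  78/37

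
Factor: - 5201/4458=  - 7/6 = - 2^( - 1)*3^(-1) * 7^1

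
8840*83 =733720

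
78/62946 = 1/807 = 0.00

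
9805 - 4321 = 5484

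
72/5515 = 72/5515  =  0.01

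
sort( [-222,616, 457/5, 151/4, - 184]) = [ - 222,- 184, 151/4, 457/5, 616]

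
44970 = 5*8994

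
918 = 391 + 527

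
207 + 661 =868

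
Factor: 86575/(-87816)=-2^(-3 )*3^( - 1)*5^2 *3463^1*3659^( - 1) 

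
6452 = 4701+1751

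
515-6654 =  - 6139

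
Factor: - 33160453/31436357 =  - 19^1*257^1*6791^1 *31436357^( - 1 )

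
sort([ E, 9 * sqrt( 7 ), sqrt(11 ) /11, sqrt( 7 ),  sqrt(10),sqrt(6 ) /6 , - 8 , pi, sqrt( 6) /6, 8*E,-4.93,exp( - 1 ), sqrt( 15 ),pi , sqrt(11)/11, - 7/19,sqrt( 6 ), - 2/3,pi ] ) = [ - 8, - 4.93, - 2/3, - 7/19,sqrt( 11)/11, sqrt(11)/11,exp(  -  1),sqrt(6)/6,sqrt ( 6 ) /6,sqrt(6), sqrt( 7), E , pi,pi, pi,sqrt( 10) , sqrt(15),8*E,9*sqrt(7) ] 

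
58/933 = 58/933 = 0.06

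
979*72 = 70488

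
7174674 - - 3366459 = 10541133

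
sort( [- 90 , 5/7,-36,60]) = [-90,-36, 5/7,60]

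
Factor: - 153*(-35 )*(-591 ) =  -3164805 = -  3^3*5^1 * 7^1 * 17^1*197^1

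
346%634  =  346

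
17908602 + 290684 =18199286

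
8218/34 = 241 + 12/17 = 241.71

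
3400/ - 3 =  - 3400/3 =-1133.33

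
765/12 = 63 + 3/4 = 63.75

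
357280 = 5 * 71456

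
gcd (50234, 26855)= 1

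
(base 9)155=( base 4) 2003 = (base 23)5G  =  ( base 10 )131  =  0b10000011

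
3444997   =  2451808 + 993189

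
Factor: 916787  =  916787^1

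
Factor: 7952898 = 2^1 * 3^1 * 1325483^1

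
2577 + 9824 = 12401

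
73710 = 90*819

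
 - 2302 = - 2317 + 15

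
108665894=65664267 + 43001627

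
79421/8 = 9927 + 5/8 = 9927.62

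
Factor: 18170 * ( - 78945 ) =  -2^1*3^1 * 5^2*19^1*23^1* 79^1 * 277^1 = -  1434430650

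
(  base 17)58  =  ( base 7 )162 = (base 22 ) 45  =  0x5D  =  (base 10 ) 93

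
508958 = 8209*62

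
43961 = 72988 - 29027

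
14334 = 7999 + 6335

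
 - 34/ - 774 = 17/387 = 0.04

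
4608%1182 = 1062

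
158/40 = 3 + 19/20 =3.95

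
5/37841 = 5/37841 = 0.00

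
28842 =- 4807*(-6) 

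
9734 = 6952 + 2782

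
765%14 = 9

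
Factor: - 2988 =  - 2^2*3^2 * 83^1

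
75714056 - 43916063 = 31797993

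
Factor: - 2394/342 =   -  7 = - 7^1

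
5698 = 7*814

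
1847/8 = 230 + 7/8 = 230.88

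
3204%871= 591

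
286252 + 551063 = 837315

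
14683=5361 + 9322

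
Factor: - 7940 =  - 2^2* 5^1*397^1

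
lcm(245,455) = 3185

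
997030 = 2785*358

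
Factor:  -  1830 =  - 2^1 * 3^1*5^1 * 61^1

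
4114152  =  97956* 42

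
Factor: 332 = 2^2*83^1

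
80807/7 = 80807/7  =  11543.86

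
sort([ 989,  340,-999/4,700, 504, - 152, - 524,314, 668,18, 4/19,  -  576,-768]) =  [-768, - 576, - 524,  -  999/4 ,- 152 , 4/19 , 18,314, 340,504, 668, 700 , 989]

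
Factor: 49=7^2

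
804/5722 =402/2861 =0.14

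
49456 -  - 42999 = 92455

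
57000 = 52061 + 4939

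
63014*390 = 24575460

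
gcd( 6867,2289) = 2289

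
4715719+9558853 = 14274572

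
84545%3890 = 2855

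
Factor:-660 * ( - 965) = 636900 = 2^2*  3^1 * 5^2 * 11^1*193^1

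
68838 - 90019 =-21181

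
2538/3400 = 1269/1700  =  0.75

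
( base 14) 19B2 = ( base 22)9e0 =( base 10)4664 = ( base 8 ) 11070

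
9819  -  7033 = 2786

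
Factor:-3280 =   -  2^4*5^1*41^1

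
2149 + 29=2178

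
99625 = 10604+89021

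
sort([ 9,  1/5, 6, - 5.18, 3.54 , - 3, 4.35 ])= [-5.18, - 3, 1/5, 3.54,4.35,6,9]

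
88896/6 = 14816 = 14816.00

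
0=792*0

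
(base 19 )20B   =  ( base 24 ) 16d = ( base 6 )3221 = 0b1011011101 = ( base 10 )733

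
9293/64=145 + 13/64 = 145.20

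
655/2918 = 655/2918= 0.22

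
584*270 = 157680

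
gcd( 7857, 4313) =1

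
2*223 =446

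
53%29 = 24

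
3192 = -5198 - -8390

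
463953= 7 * 66279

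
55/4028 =55/4028 =0.01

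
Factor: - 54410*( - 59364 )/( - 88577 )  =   - 3229995240/88577 = - 2^3*3^2*5^1*17^1*97^1*101^( - 1 )*877^( - 1 )*5441^1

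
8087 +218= 8305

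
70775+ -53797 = 16978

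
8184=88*93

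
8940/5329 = 1 + 3611/5329 = 1.68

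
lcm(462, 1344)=14784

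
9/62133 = 3/20711=   0.00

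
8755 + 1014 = 9769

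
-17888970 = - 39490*453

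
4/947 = 4/947 = 0.00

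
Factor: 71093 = 11^1*23^1*281^1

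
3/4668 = 1/1556 = 0.00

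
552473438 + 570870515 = 1123343953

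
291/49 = 291/49  =  5.94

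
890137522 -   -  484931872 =1375069394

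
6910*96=663360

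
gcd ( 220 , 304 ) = 4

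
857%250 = 107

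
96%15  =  6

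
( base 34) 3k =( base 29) 46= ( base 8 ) 172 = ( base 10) 122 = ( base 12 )A2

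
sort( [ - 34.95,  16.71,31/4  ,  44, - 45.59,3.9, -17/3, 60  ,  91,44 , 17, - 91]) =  [ - 91,-45.59, - 34.95,- 17/3, 3.9,31/4 , 16.71,  17,  44, 44, 60,91 ]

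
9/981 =1/109 =0.01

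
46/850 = 23/425 = 0.05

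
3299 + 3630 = 6929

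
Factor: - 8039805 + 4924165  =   - 3115640 = - 2^3*5^1 * 11^1 * 73^1*97^1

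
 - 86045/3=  - 86045/3 = -28681.67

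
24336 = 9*2704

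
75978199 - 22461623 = 53516576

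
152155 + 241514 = 393669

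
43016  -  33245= 9771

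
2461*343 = 844123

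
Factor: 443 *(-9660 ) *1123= -4805743740= -  2^2*3^1*5^1* 7^1*23^1*443^1*1123^1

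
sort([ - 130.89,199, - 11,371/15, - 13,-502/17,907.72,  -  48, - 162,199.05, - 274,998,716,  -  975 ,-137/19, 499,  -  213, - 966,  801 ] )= [  -  975,-966, - 274, - 213, - 162,-130.89, - 48, - 502/17, - 13, - 11,-137/19, 371/15,199,199.05, 499,716,801 , 907.72,998 ]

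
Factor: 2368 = 2^6 * 37^1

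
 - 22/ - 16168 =11/8084= 0.00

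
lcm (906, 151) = 906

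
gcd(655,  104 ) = 1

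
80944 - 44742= 36202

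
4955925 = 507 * 9775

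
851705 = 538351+313354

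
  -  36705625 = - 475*77275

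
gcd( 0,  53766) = 53766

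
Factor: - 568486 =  - 2^1*284243^1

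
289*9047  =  2614583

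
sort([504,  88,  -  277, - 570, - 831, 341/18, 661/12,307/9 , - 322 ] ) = [ - 831, - 570,  -  322, - 277,341/18,307/9,  661/12, 88, 504]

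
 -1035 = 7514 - 8549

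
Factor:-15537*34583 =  -537316071  =  -3^1*5179^1 * 34583^1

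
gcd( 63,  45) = 9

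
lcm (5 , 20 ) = 20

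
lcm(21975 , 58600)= 175800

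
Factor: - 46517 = -181^1*257^1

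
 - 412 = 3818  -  4230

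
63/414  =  7/46 = 0.15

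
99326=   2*49663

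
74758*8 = 598064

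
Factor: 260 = 2^2 * 5^1*13^1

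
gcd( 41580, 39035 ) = 5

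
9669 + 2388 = 12057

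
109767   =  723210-613443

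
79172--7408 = 86580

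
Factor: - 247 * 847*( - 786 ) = 2^1*3^1 * 7^1*11^2*13^1 * 19^1*131^1 = 164438274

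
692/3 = 692/3 = 230.67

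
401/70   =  5 + 51/70  =  5.73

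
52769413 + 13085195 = 65854608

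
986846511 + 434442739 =1421289250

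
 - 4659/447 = - 1553/149 = -10.42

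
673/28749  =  673/28749   =  0.02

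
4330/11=393 + 7/11 = 393.64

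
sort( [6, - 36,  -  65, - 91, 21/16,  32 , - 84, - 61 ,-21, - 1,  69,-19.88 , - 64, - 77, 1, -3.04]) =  [-91 , - 84, -77,-65, - 64,-61 , - 36,-21, - 19.88, - 3.04, - 1,1, 21/16 , 6,32,  69]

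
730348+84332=814680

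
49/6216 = 7/888 = 0.01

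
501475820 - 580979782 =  - 79503962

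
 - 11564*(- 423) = 4891572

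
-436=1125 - 1561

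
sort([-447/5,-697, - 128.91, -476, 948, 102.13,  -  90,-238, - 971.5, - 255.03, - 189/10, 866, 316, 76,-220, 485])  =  [ - 971.5, - 697,  -  476 ,-255.03, - 238, - 220, - 128.91, - 90, - 447/5, - 189/10, 76,  102.13,316,485, 866,  948 ] 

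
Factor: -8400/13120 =  -  105/164 = - 2^( - 2)*3^1*5^1*7^1*41^ ( - 1 ) 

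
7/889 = 1/127 = 0.01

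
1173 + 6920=8093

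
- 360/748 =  - 1 + 97/187  =  - 0.48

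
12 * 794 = 9528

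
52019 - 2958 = 49061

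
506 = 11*46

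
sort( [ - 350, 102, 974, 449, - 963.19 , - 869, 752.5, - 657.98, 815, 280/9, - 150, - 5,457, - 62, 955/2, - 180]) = [-963.19  , - 869, - 657.98 , - 350,-180, - 150,-62, - 5, 280/9, 102, 449, 457,955/2,752.5, 815, 974 ]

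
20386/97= 20386/97 = 210.16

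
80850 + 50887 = 131737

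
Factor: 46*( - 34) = -2^2 * 17^1*23^1 = -1564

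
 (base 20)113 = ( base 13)267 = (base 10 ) 423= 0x1A7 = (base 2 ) 110100111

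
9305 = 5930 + 3375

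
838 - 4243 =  - 3405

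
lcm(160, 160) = 160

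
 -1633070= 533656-2166726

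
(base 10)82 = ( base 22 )3G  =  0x52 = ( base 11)75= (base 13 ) 64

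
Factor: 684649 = 7^1*47^1* 2081^1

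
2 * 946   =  1892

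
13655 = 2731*5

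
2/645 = 2/645 = 0.00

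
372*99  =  36828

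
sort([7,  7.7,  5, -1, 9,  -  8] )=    [ - 8,  -  1 , 5,7, 7.7,9]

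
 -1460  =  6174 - 7634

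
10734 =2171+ 8563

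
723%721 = 2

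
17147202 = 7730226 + 9416976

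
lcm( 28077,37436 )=112308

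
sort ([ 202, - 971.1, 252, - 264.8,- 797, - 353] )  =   [ - 971.1, - 797  , - 353,-264.8, 202, 252] 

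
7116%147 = 60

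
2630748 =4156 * 633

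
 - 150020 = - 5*30004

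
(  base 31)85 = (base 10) 253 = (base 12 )191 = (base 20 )cd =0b11111101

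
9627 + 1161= 10788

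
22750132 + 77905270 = 100655402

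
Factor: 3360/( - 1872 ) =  - 2^1*3^( - 1)*5^1 * 7^1*13^( - 1)  =  - 70/39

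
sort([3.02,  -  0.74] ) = [ - 0.74,3.02]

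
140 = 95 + 45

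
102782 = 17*6046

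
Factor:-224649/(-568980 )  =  2^(-2)*5^(-1)*29^( - 1)*229^1 =229/580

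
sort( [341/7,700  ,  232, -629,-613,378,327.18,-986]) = [ - 986 , - 629, - 613,341/7,232, 327.18, 378, 700] 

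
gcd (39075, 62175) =75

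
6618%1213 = 553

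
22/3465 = 2/315 = 0.01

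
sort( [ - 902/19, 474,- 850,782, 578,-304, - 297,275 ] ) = [-850, - 304, - 297,-902/19,275,474,578, 782] 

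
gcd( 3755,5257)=751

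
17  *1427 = 24259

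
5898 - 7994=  - 2096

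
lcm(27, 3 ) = 27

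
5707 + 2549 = 8256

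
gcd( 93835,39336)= 1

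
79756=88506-8750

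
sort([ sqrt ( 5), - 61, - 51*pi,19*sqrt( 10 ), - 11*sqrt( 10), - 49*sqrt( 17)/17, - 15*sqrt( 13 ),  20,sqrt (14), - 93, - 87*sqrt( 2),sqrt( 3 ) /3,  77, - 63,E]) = [ - 51  *pi, - 87* sqrt(2), - 93, - 63,- 61, - 15*sqrt (13 ), - 11*sqrt( 10) , - 49*sqrt( 17)/17, sqrt( 3 ) /3, sqrt(5 ),  E, sqrt ( 14 ),  20, 19*sqrt(10)  ,  77]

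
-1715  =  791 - 2506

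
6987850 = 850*8221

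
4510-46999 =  - 42489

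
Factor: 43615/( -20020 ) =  -61/28 =- 2^( - 2)*7^ ( - 1 )*61^1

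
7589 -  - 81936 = 89525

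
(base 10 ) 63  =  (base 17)3C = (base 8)77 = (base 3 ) 2100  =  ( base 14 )47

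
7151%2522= 2107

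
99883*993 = 99183819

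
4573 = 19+4554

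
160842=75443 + 85399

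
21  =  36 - 15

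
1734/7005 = 578/2335 = 0.25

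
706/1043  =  706/1043 = 0.68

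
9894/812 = 4947/406  =  12.18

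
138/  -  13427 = - 1+13289/13427=-  0.01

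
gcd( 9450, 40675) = 25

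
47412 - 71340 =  - 23928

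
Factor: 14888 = 2^3*1861^1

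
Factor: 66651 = 3^1 * 13^1*1709^1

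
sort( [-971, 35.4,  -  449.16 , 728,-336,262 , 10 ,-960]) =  [-971, - 960, - 449.16, - 336,10,35.4, 262,728]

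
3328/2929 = 3328/2929 = 1.14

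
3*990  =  2970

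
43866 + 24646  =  68512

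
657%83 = 76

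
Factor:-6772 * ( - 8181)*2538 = 140609595816 = 2^3*3^7*47^1*101^1*1693^1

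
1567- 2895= - 1328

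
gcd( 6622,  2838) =946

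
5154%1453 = 795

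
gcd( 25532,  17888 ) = 52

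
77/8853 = 77/8853 = 0.01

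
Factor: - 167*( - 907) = 167^1*907^1 = 151469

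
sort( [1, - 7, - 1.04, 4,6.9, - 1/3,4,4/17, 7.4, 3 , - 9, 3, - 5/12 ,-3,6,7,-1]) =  [ - 9, - 7, - 3 ,-1.04, - 1,-5/12, - 1/3, 4/17, 1, 3 , 3, 4, 4 , 6, 6.9,7, 7.4 ]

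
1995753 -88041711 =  - 86045958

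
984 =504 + 480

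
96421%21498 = 10429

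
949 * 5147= 4884503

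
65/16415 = 13/3283=   0.00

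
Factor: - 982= -2^1 * 491^1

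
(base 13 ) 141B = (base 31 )30e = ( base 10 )2897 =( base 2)101101010001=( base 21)6BK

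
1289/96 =1289/96 = 13.43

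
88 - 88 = 0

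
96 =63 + 33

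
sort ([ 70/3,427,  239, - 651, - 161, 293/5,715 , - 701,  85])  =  [ - 701, - 651, - 161,70/3,293/5,85, 239 , 427, 715]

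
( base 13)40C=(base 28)og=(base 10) 688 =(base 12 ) 494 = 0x2b0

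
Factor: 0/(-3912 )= 0^1 = 0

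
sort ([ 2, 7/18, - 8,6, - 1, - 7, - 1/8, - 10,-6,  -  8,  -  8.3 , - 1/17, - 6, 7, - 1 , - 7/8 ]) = [ - 10, - 8.3, - 8, - 8 , - 7 , - 6 ,-6, - 1 , - 1, - 7/8, - 1/8 , - 1/17,7/18,  2,6, 7 ] 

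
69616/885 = 69616/885=   78.66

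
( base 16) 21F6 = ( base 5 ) 234234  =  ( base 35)73E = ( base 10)8694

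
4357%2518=1839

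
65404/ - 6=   -32702/3 = - 10900.67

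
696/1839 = 232/613 = 0.38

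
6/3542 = 3/1771 = 0.00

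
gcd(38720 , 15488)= 7744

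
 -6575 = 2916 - 9491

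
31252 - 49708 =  - 18456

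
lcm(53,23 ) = 1219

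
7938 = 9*882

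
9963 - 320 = 9643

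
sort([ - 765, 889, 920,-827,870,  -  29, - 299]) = [ - 827, - 765,-299, - 29, 870, 889,920 ] 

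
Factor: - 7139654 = - 2^1*67^1 * 53281^1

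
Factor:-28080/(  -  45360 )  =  13/21=3^(-1)*7^(-1)*13^1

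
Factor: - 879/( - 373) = 3^1*293^1*373^ ( - 1)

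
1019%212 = 171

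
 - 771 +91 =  - 680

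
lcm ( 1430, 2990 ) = 32890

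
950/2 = 475 =475.00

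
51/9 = 17/3 = 5.67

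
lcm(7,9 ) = 63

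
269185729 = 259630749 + 9554980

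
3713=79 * 47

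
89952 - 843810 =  - 753858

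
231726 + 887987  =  1119713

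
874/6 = 145 + 2/3 = 145.67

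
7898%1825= 598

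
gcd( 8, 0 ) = 8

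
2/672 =1/336=   0.00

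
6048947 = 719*8413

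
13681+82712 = 96393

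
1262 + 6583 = 7845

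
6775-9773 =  - 2998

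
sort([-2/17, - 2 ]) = [-2, - 2/17 ] 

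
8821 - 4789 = 4032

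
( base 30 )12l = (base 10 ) 981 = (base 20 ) 291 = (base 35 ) s1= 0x3D5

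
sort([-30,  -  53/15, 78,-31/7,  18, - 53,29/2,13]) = [ -53 , - 30, - 31/7, - 53/15,13,  29/2,18,78 ] 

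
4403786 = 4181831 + 221955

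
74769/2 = 74769/2  =  37384.50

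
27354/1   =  27354 = 27354.00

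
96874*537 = 52021338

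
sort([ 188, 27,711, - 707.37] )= [ - 707.37,27, 188, 711]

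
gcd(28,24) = 4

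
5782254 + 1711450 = 7493704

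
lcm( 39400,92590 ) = 1851800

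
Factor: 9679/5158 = 2^( - 1)*2579^( - 1)*9679^1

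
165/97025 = 33/19405=0.00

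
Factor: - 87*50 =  - 2^1*3^1*5^2*29^1 = -4350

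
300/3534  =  50/589  =  0.08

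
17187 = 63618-46431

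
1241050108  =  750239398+490810710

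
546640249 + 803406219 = 1350046468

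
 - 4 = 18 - 22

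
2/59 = 2/59 = 0.03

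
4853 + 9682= 14535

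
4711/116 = 40 + 71/116 = 40.61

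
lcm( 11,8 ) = 88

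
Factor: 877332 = 2^2 * 3^1 *113^1 * 647^1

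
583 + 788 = 1371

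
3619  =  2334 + 1285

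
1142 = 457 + 685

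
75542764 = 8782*8602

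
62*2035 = 126170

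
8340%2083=8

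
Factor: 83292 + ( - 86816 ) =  - 3524 = -2^2*881^1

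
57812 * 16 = 924992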